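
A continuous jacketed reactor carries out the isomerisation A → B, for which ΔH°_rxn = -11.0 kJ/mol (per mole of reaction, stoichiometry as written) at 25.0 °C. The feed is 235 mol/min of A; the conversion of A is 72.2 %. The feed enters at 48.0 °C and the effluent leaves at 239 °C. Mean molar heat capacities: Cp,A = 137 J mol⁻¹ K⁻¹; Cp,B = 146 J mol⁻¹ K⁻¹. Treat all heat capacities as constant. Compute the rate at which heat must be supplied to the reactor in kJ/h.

Q_in = 277000 kJ/h

Extent of reaction ξ = 0.722 × 235 = 169.67 mol/min
Reaction term: ξ·ΔH°_rxn = 169.67 × -11.0 = -1866.4 kJ/min
Sensible, feed 48.0→25 °C: -740.49 kJ/min
Outlet flows (mol/min): A 65.33, B 169.67
Sensible, products 25→239 °C: 7216.5 kJ/min
Q = ΔH = 4609.7 kJ/min = 76.828 kW
Heat supplied = 276580 kJ/h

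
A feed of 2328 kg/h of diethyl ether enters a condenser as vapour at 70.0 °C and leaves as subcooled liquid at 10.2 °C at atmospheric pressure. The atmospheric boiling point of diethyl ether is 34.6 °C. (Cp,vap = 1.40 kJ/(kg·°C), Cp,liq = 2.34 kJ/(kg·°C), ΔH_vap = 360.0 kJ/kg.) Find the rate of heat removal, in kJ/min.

Q_c = 18100 kJ/min

vapour 70.0→34.6 °C: -49.56 kJ/kg
condensation at 34.6 °C: -360 kJ/kg
liquid 34.6→10.2 °C: -57.096 kJ/kg
Δh = -49.56 + -360 + -57.096 = -466.66 kJ/kg
Q = ṁ·Δh = 2328 kg/h × -466.66 kJ/kg = -1.0864e+06 kJ/h
|Q| = 301.77 kW = 18106 kJ/min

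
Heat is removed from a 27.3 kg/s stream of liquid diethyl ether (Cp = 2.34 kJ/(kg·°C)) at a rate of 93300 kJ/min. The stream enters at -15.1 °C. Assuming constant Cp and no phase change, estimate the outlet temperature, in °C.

Q = 93300 kJ/min = 1555 kJ/s
ΔT = Q/(ṁ·Cp) = 1555/(27.3×2.34) = 24.342 K
T_out = -15.1 − 24.342 = -39.442 °C

T_out = -39.4 °C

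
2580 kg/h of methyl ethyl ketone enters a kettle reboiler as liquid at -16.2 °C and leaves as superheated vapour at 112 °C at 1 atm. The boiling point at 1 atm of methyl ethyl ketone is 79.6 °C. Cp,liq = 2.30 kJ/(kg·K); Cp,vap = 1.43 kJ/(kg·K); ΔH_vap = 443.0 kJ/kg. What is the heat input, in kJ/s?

Q = 509 kJ/s

liquid -16.2→79.6 °C: 220.34 kJ/kg
vaporisation at 79.6 °C: 443 kJ/kg
vapour 79.6→112 °C: 46.332 kJ/kg
Δh = 220.34 + 443 + 46.332 = 709.67 kJ/kg
Q = ṁ·Δh = 2580 kg/h × 709.67 kJ/kg = 1.831e+06 kJ/h
|Q| = 508.6 kW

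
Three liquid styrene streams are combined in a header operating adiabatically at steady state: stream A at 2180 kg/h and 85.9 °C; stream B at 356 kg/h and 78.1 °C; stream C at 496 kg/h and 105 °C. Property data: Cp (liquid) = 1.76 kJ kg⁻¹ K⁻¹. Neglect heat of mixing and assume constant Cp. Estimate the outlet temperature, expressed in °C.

No heat crosses the boundary, so H_out = H_in.
Σ ṁᵢCp,ᵢTᵢ = 2180×1.76×85.9 + 356×1.76×78.1 + 496×1.76×105 = 470180
Σ ṁᵢCp,ᵢ = 2180×1.76 + 356×1.76 + 496×1.76 = 5336.3
T_out = 470180 / 5336.3 = 88.109 °C

T_out = 88.1 °C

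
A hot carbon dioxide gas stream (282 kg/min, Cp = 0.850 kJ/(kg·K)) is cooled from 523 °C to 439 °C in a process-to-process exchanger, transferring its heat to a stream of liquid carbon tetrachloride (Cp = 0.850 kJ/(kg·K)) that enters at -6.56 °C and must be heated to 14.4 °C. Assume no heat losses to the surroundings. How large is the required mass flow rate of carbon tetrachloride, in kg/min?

ṁ_c = 1130 kg/min

Heat released by hot stream: Q = 282 × 0.850 × (523 − 439) = 20135 kJ/min
Energy balance on cold side (adiabatic exchanger): Q = ṁ_c·Cp_c·(T_c,out − T_c,in)
ṁ_c = 20135 / [0.850 × (14.4 − -6.56)] = 1130.2 kg/min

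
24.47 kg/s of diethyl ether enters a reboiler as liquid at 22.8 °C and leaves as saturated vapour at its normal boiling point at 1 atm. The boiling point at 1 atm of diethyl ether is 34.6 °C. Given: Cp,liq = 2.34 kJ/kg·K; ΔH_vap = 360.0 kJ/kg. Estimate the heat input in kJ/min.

liquid 22.8→34.6 °C: 27.612 kJ/kg
vaporisation at 34.6 °C: 360 kJ/kg
Δh = 27.612 + 360 = 387.61 kJ/kg
Q = ṁ·Δh = 24.47 kg/s × 387.61 kJ/kg = 9484.9 kJ/s
|Q| = 9484.9 kW = 569090 kJ/min

Q = 569000 kJ/min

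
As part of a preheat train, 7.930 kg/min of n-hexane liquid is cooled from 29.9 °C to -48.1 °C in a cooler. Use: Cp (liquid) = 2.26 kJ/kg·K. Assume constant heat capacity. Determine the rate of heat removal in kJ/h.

Q = ṁ·Cp·ΔT = 7.930 × 2.26 × (-48.1 − 29.9) = -1397.9 kJ/min
Converting: 1397.9 / 60 s = 23.298 kW
Cooling duty = 83874 kJ/h

Q_c = 83900 kJ/h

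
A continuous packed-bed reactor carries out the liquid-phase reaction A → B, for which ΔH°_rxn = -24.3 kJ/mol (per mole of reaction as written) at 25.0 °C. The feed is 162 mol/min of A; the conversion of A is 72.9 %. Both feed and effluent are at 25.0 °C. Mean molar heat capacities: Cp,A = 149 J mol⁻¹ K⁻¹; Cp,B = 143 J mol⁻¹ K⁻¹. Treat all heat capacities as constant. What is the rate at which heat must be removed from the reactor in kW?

Q_out = 47.8 kW

Extent of reaction ξ = 0.729 × 162 = 118.1 mol/min
Reaction term: ξ·ΔH°_rxn = 118.1 × -24.3 = -2869.8 kJ/min
Q = ΔH = -2869.8 kJ/min = -47.83 kW
Heat removed = 47.83 kW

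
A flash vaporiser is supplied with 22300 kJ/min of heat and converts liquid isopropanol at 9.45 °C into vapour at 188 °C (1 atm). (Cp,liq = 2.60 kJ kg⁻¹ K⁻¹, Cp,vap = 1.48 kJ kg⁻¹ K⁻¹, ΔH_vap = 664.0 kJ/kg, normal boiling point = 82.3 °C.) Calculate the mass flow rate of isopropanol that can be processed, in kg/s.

ṁ = 0.368 kg/s

Δh = 2.60×(82.3−9.45) + 664.0 + 1.48×(188−82.3) = 1009.8 kJ/kg
Q = 22300 kJ/min = 371.67 kJ/s = 371.67 kJ/s
ṁ = Q/Δh = 371.67 / 1009.8 = 0.36804 kg/s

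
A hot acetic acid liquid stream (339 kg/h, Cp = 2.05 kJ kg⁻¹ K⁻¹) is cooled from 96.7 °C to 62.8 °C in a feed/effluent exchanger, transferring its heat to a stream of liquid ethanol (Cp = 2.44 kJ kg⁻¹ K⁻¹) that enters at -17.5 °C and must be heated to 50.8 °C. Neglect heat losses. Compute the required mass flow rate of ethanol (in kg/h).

Heat released by hot stream: Q = 339 × 2.05 × (96.7 − 62.8) = 23559 kJ/h
Energy balance on cold side (adiabatic exchanger): Q = ṁ_c·Cp_c·(T_c,out − T_c,in)
ṁ_c = 23559 / [2.44 × (50.8 − -17.5)] = 141.37 kg/h

ṁ_c = 141 kg/h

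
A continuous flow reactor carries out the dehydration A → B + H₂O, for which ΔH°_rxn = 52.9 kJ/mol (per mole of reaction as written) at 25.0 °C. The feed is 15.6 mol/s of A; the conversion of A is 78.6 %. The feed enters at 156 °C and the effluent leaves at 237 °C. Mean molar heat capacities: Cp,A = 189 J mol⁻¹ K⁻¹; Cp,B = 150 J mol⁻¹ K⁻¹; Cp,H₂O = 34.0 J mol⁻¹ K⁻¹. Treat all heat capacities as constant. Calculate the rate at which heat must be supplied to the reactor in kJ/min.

Q_in = 52500 kJ/min

Extent of reaction ξ = 0.786 × 15.6 = 12.262 mol/s
Reaction term: ξ·ΔH°_rxn = 12.262 × 52.9 = 648.64 kJ/s
Sensible, feed 156→25 °C: -386.24 kJ/s
Outlet flows (mol/s): A 3.3384, B 12.262, H₂O 12.262
Sensible, products 25→237 °C: 612.06 kJ/s
Q = ΔH = 874.46 kJ/s = 874.46 kW
Heat supplied = 52468 kJ/min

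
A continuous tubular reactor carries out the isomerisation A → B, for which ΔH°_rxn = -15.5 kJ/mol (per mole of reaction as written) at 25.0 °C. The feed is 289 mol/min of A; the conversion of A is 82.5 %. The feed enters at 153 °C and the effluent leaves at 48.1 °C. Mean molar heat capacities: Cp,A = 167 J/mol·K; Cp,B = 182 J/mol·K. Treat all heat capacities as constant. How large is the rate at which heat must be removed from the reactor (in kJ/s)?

Extent of reaction ξ = 0.825 × 289 = 238.42 mol/min
Reaction term: ξ·ΔH°_rxn = 238.42 × -15.5 = -3695.6 kJ/min
Sensible, feed 153→25 °C: -6177.7 kJ/min
Outlet flows (mol/min): A 50.575, B 238.42
Sensible, products 25→48.1 °C: 1197.5 kJ/min
Q = ΔH = -8675.8 kJ/min = -144.6 kW
Heat removed = 144.6 kJ/s

Q_out = 145 kJ/s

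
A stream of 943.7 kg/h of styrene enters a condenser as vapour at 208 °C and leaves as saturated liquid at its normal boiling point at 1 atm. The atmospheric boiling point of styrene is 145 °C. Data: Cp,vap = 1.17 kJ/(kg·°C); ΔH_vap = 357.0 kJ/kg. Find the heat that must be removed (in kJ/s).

vapour 208→145 °C: -73.71 kJ/kg
condensation at 145 °C: -357 kJ/kg
Δh = -73.71 + -357 = -430.71 kJ/kg
Q = ṁ·Δh = 943.7 kg/h × -430.71 kJ/kg = -406460 kJ/h
|Q| = 112.91 kW

Q_c = 113 kJ/s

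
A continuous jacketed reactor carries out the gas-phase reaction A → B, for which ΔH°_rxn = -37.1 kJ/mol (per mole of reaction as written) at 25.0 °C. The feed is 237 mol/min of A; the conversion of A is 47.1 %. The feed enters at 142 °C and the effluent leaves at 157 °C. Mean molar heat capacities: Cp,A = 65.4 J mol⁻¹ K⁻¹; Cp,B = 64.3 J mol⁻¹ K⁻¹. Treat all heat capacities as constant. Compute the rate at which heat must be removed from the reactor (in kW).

Q_out = 65.4 kW

Extent of reaction ξ = 0.471 × 237 = 111.63 mol/min
Reaction term: ξ·ΔH°_rxn = 111.63 × -37.1 = -4141.4 kJ/min
Sensible, feed 142→25 °C: -1813.5 kJ/min
Outlet flows (mol/min): A 125.37, B 111.63
Sensible, products 25→157 °C: 2029.8 kJ/min
Q = ΔH = -3925.1 kJ/min = -65.418 kW
Heat removed = 65.418 kW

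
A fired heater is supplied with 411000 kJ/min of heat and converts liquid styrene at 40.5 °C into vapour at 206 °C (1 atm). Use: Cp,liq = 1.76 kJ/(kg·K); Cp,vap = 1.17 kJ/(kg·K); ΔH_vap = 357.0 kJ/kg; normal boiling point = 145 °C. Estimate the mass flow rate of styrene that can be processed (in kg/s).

Δh = 1.76×(145−40.5) + 357.0 + 1.17×(206−145) = 612.29 kJ/kg
Q = 411000 kJ/min = 6850 kJ/s = 6850 kJ/s
ṁ = Q/Δh = 6850 / 612.29 = 11.188 kg/s

ṁ = 11.2 kg/s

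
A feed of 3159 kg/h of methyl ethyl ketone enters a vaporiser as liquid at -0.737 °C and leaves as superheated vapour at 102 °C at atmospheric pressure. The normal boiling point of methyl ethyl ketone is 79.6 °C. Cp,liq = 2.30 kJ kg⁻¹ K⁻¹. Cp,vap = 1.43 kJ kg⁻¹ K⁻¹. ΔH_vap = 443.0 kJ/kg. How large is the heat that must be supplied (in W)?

Q = 579000 W

liquid -0.737→79.6 °C: 184.78 kJ/kg
vaporisation at 79.6 °C: 443 kJ/kg
vapour 79.6→102 °C: 32.032 kJ/kg
Δh = 184.78 + 443 + 32.032 = 659.81 kJ/kg
Q = ṁ·Δh = 3159 kg/h × 659.81 kJ/kg = 2.0843e+06 kJ/h
|Q| = 578.98 kW = 578980 W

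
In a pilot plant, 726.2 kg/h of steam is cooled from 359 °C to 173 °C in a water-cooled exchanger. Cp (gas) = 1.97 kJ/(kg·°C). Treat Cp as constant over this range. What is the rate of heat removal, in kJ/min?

Q_c = 4430 kJ/min

Q = ṁ·Cp·ΔT = 726.2 × 1.97 × (173 − 359) = -266090 kJ/h
Converting: 266090 / 3600 s = 73.915 kW
Cooling duty = 4434.9 kJ/min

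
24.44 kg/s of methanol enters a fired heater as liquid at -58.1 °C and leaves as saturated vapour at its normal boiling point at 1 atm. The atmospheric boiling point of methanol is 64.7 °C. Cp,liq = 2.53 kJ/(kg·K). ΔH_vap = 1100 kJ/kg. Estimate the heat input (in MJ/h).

Q = 124000 MJ/h

liquid -58.1→64.7 °C: 310.68 kJ/kg
vaporisation at 64.7 °C: 1100 kJ/kg
Δh = 310.68 + 1100 = 1410.7 kJ/kg
Q = ṁ·Δh = 24.44 kg/s × 1410.7 kJ/kg = 34477 kJ/s
|Q| = 34477 kW = 124120 MJ/h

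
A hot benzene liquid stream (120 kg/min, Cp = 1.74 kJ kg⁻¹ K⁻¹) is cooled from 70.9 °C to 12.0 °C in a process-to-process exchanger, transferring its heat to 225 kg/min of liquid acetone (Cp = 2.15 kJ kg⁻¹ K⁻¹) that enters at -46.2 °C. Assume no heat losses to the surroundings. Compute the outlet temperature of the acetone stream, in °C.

Heat released by hot stream: Q = 120 × 1.74 × (70.9 − 12.0) = 12298 kJ/min
Energy balance on cold side (adiabatic exchanger): Q = ṁ_c·Cp_c·(T_c,out − T_c,in)
T_c,out = -46.2 + 12298/(225 × 2.15) = -20.777 °C

T_c,out = -20.8 °C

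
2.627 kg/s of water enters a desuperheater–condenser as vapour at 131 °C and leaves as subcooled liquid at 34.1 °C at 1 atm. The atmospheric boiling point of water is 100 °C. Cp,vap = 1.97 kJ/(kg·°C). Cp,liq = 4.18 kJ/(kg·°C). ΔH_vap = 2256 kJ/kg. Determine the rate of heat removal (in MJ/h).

Q_c = 24500 MJ/h

vapour 131→100 °C: -61.07 kJ/kg
condensation at 100 °C: -2256 kJ/kg
liquid 100→34.1 °C: -275.46 kJ/kg
Δh = -61.07 + -2256 + -275.46 = -2592.5 kJ/kg
Q = ṁ·Δh = 2.627 kg/s × -2592.5 kJ/kg = -6810.6 kJ/s
|Q| = 6810.6 kW = 24518 MJ/h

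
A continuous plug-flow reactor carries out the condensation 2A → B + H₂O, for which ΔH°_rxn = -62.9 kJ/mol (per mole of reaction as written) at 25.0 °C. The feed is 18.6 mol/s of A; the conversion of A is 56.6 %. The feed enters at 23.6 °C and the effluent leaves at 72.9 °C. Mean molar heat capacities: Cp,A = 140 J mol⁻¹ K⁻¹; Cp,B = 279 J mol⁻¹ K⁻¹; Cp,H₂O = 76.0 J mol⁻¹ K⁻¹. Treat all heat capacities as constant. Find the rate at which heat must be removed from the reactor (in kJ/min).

Extent of reaction ξ = 0.566 × 18.6 / 2 = 5.2638 mol/s
Reaction term: ξ·ΔH°_rxn = 5.2638 × -62.9 = -331.09 kJ/s
Sensible, feed 23.6→25 °C: 3.6456 kJ/s
Outlet flows (mol/s): A 8.0724, B 5.2638, H₂O 5.2638
Sensible, products 25→72.9 °C: 143.64 kJ/s
Q = ΔH = -183.81 kJ/s = -183.81 kW
Heat removed = 11028 kJ/min

Q_out = 11000 kJ/min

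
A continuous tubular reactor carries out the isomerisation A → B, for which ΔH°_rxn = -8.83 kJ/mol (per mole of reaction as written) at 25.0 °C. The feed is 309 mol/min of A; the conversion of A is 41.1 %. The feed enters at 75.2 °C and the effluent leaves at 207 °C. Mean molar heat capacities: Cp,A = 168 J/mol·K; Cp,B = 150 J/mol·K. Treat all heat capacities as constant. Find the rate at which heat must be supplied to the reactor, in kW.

Q_in = 88.4 kW

Extent of reaction ξ = 0.411 × 309 = 127 mol/min
Reaction term: ξ·ΔH°_rxn = 127 × -8.83 = -1121.4 kJ/min
Sensible, feed 75.2→25 °C: -2606 kJ/min
Outlet flows (mol/min): A 182, B 127
Sensible, products 25→207 °C: 9031.9 kJ/min
Q = ΔH = 5304.6 kJ/min = 88.409 kW
Heat supplied = 88.409 kW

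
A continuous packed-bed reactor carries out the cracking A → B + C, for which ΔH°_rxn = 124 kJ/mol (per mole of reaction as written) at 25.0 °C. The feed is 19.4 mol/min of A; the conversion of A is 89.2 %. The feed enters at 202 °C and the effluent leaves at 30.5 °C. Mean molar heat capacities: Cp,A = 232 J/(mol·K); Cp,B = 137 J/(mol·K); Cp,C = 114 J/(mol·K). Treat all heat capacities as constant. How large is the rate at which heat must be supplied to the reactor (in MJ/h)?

Extent of reaction ξ = 0.892 × 19.4 = 17.305 mol/min
Reaction term: ξ·ΔH°_rxn = 17.305 × 124 = 2145.8 kJ/min
Sensible, feed 202→25 °C: -796.64 kJ/min
Outlet flows (mol/min): A 2.0952, B 17.305, C 17.305
Sensible, products 25→30.5 °C: 26.563 kJ/min
Q = ΔH = 1375.7 kJ/min = 22.929 kW
Heat supplied = 82.543 MJ/h

Q_in = 82.5 MJ/h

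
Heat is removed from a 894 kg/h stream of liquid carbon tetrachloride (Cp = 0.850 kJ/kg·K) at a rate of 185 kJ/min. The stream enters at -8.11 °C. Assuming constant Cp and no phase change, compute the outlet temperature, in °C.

T_out = -22.7 °C

Q = 185 kJ/min = 11100 kJ/h
ΔT = Q/(ṁ·Cp) = 11100/(894×0.850) = 14.607 K
T_out = -8.11 − 14.607 = -22.717 °C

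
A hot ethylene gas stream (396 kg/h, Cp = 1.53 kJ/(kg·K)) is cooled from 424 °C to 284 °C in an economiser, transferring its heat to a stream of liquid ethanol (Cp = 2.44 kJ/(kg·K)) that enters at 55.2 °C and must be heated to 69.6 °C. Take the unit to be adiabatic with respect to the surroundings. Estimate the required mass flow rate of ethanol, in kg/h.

ṁ_c = 2410 kg/h

Heat released by hot stream: Q = 396 × 1.53 × (424 − 284) = 84823 kJ/h
Energy balance on cold side (adiabatic exchanger): Q = ṁ_c·Cp_c·(T_c,out − T_c,in)
ṁ_c = 84823 / [2.44 × (69.6 − 55.2)] = 2414.1 kg/h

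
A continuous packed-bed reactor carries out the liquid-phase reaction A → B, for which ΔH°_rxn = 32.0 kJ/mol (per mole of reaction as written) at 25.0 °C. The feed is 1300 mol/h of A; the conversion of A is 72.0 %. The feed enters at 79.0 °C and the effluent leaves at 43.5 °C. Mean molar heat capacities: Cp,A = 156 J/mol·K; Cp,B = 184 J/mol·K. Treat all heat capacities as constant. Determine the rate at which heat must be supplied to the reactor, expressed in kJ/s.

Extent of reaction ξ = 0.720 × 1300 = 936 mol/h
Reaction term: ξ·ΔH°_rxn = 936 × 32.0 = 29952 kJ/h
Sensible, feed 79.0→25 °C: -10951 kJ/h
Outlet flows (mol/h): A 364, B 936
Sensible, products 25→43.5 °C: 4236.6 kJ/h
Q = ΔH = 23237 kJ/h = 6.4548 kW
Heat supplied = 6.4548 kJ/s

Q_in = 6.45 kJ/s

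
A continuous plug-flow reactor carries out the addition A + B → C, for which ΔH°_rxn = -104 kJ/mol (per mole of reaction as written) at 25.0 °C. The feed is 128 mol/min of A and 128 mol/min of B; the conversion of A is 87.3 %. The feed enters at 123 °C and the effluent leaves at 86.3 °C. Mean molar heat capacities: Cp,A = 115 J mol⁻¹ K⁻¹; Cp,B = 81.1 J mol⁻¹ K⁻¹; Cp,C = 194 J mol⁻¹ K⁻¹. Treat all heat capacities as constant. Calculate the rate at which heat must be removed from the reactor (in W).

Extent of reaction ξ = 0.873 × 128 = 111.74 mol/min
Reaction term: ξ·ΔH°_rxn = 111.74 × -104 = -11621 kJ/min
Sensible, feed 123→25 °C: -2459.9 kJ/min
Outlet flows (mol/min): A 16.256, B 16.256, C 111.74
Sensible, products 25→86.3 °C: 1524.3 kJ/min
Q = ΔH = -12557 kJ/min = -209.28 kW
Heat removed = 209280 W

Q_out = 209000 W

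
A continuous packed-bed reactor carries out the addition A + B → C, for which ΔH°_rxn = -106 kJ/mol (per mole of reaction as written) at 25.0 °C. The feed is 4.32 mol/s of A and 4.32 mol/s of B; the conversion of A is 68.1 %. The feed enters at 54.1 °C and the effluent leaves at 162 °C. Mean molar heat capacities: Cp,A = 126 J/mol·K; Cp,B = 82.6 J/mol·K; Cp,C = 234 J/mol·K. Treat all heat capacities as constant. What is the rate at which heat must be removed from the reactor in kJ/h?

Q_out = 736000 kJ/h

Extent of reaction ξ = 0.681 × 4.32 = 2.9419 mol/s
Reaction term: ξ·ΔH°_rxn = 2.9419 × -106 = -311.84 kJ/s
Sensible, feed 54.1→25 °C: -26.224 kJ/s
Outlet flows (mol/s): A 1.3781, B 1.3781, C 2.9419
Sensible, products 25→162 °C: 133.7 kJ/s
Q = ΔH = -204.37 kJ/s = -204.37 kW
Heat removed = 735740 kJ/h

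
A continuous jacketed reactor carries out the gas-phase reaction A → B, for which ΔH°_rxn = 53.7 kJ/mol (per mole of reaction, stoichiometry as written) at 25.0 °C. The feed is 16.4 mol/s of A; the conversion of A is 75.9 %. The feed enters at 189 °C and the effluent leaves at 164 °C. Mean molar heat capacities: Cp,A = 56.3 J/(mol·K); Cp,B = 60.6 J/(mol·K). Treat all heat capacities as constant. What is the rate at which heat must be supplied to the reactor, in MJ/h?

Extent of reaction ξ = 0.759 × 16.4 = 12.448 mol/s
Reaction term: ξ·ΔH°_rxn = 12.448 × 53.7 = 668.44 kJ/s
Sensible, feed 189→25 °C: -151.42 kJ/s
Outlet flows (mol/s): A 3.9524, B 12.448
Sensible, products 25→164 °C: 135.78 kJ/s
Q = ΔH = 652.79 kJ/s = 652.79 kW
Heat supplied = 2350.1 MJ/h

Q_in = 2350 MJ/h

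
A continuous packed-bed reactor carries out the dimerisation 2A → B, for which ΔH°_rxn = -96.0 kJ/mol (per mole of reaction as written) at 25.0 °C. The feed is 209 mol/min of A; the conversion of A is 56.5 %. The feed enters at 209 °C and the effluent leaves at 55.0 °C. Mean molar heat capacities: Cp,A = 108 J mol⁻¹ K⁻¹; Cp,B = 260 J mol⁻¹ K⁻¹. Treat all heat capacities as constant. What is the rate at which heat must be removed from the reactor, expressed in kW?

Q_out = 151 kW

Extent of reaction ξ = 0.565 × 209 / 2 = 59.042 mol/min
Reaction term: ξ·ΔH°_rxn = 59.042 × -96.0 = -5668.1 kJ/min
Sensible, feed 209→25 °C: -4153.2 kJ/min
Outlet flows (mol/min): A 90.915, B 59.042
Sensible, products 25→55.0 °C: 755.1 kJ/min
Q = ΔH = -9066.2 kJ/min = -151.1 kW
Heat removed = 151.1 kW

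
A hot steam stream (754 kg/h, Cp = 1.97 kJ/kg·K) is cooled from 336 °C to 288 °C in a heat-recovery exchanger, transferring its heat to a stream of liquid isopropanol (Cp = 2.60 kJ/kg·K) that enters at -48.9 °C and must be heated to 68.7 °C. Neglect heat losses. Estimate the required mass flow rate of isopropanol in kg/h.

ṁ_c = 233 kg/h

Heat released by hot stream: Q = 754 × 1.97 × (336 − 288) = 71298 kJ/h
Energy balance on cold side (adiabatic exchanger): Q = ṁ_c·Cp_c·(T_c,out − T_c,in)
ṁ_c = 71298 / [2.60 × (68.7 − -48.9)] = 233.18 kg/h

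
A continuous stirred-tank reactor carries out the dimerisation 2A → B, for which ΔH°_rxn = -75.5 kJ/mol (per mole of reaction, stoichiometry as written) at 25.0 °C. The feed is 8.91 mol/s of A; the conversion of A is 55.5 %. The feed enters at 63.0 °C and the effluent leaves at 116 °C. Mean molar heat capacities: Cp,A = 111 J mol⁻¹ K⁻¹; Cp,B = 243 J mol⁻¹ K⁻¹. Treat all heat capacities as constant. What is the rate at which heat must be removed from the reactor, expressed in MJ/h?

Q_out = 466 MJ/h

Extent of reaction ξ = 0.555 × 8.91 / 2 = 2.4725 mol/s
Reaction term: ξ·ΔH°_rxn = 2.4725 × -75.5 = -186.68 kJ/s
Sensible, feed 63.0→25 °C: -37.582 kJ/s
Outlet flows (mol/s): A 3.9649, B 2.4725
Sensible, products 25→116 °C: 94.725 kJ/s
Q = ΔH = -129.53 kJ/s = -129.53 kW
Heat removed = 466.32 MJ/h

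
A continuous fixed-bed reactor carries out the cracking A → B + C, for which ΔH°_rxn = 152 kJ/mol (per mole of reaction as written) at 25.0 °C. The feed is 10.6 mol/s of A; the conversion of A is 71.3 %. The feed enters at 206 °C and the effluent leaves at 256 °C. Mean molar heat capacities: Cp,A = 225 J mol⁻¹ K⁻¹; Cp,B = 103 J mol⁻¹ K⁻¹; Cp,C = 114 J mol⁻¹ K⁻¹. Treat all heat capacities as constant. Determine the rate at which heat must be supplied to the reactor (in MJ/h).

Extent of reaction ξ = 0.713 × 10.6 = 7.5578 mol/s
Reaction term: ξ·ΔH°_rxn = 7.5578 × 152 = 1148.8 kJ/s
Sensible, feed 206→25 °C: -431.69 kJ/s
Outlet flows (mol/s): A 3.0422, B 7.5578, C 7.5578
Sensible, products 25→256 °C: 536.97 kJ/s
Q = ΔH = 1254.1 kJ/s = 1254.1 kW
Heat supplied = 4514.6 MJ/h

Q_in = 4510 MJ/h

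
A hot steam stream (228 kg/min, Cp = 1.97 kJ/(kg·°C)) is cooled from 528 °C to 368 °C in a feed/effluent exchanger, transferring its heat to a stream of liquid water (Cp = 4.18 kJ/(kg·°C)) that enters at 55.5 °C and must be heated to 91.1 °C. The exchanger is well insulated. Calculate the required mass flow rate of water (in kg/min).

Heat released by hot stream: Q = 228 × 1.97 × (528 − 368) = 71866 kJ/min
Energy balance on cold side (adiabatic exchanger): Q = ṁ_c·Cp_c·(T_c,out − T_c,in)
ṁ_c = 71866 / [4.18 × (91.1 − 55.5)] = 482.94 kg/min

ṁ_c = 483 kg/min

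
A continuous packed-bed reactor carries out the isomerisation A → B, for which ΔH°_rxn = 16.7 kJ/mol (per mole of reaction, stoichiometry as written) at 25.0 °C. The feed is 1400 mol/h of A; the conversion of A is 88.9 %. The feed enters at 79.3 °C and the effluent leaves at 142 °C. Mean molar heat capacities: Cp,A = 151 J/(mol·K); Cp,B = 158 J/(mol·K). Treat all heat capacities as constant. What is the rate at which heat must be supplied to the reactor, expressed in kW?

Q_in = 9.74 kW

Extent of reaction ξ = 0.889 × 1400 = 1244.6 mol/h
Reaction term: ξ·ΔH°_rxn = 1244.6 × 16.7 = 20785 kJ/h
Sensible, feed 79.3→25 °C: -11479 kJ/h
Outlet flows (mol/h): A 155.4, B 1244.6
Sensible, products 25→142 °C: 25753 kJ/h
Q = ΔH = 35059 kJ/h = 9.7386 kW
Heat supplied = 9.7386 kW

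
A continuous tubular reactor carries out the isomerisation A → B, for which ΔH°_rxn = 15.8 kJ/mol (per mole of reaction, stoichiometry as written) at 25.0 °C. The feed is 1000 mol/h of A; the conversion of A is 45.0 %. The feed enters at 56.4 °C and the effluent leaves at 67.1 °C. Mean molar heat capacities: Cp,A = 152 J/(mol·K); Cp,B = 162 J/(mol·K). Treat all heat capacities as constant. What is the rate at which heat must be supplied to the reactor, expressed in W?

Extent of reaction ξ = 0.450 × 1000 = 450 mol/h
Reaction term: ξ·ΔH°_rxn = 450 × 15.8 = 7110 kJ/h
Sensible, feed 56.4→25 °C: -4772.8 kJ/h
Outlet flows (mol/h): A 550, B 450
Sensible, products 25→67.1 °C: 6588.6 kJ/h
Q = ΔH = 8925.8 kJ/h = 2.4794 kW
Heat supplied = 2479.4 W

Q_in = 2480 W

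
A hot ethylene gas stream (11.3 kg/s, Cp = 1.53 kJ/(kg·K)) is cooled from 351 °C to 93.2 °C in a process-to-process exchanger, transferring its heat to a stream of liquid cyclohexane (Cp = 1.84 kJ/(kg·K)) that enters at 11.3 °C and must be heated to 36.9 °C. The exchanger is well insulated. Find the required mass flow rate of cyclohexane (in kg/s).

Heat released by hot stream: Q = 11.3 × 1.53 × (351 − 93.2) = 4457.1 kJ/s
Energy balance on cold side (adiabatic exchanger): Q = ṁ_c·Cp_c·(T_c,out − T_c,in)
ṁ_c = 4457.1 / [1.84 × (36.9 − 11.3)] = 94.623 kg/s

ṁ_c = 94.6 kg/s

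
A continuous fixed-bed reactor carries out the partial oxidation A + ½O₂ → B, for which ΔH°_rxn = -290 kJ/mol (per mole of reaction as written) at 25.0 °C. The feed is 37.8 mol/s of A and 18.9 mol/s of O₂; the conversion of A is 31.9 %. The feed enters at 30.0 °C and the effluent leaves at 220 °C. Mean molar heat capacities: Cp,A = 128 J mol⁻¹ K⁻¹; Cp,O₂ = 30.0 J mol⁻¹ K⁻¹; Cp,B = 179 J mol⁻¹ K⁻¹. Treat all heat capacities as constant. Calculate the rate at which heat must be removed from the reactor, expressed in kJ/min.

Q_out = 143000 kJ/min

Extent of reaction ξ = 0.319 × 37.8 = 12.058 mol/s
Reaction term: ξ·ΔH°_rxn = 12.058 × -290 = -3496.9 kJ/s
Sensible, feed 30.0→25 °C: -27.027 kJ/s
Outlet flows (mol/s): A 25.742, O₂ 12.871, B 12.058
Sensible, products 25→220 °C: 1138.7 kJ/s
Q = ΔH = -2385.2 kJ/s = -2385.2 kW
Heat removed = 143110 kJ/min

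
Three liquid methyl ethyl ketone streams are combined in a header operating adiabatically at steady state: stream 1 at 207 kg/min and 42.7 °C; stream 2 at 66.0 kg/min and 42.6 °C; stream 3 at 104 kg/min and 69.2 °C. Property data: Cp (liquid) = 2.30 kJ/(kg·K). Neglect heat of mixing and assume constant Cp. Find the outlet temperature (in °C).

Adiabatic, steady state ⇒ Σ ṁᵢCp,ᵢ(T_out − Tᵢ) = 0
T_out = Σ ṁᵢCp,ᵢTᵢ / Σ ṁᵢCp,ᵢ
      = 43349 / 867.1 = 49.993 °C

T_out = 50.0 °C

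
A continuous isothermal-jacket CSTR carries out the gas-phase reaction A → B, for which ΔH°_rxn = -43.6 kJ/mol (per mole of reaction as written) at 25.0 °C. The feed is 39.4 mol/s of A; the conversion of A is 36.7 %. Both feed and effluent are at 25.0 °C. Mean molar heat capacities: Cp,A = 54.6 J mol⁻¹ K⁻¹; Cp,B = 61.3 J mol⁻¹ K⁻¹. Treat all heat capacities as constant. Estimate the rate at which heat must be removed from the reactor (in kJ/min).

Extent of reaction ξ = 0.367 × 39.4 = 14.46 mol/s
Reaction term: ξ·ΔH°_rxn = 14.46 × -43.6 = -630.45 kJ/s
Q = ΔH = -630.45 kJ/s = -630.45 kW
Heat removed = 37827 kJ/min

Q_out = 37800 kJ/min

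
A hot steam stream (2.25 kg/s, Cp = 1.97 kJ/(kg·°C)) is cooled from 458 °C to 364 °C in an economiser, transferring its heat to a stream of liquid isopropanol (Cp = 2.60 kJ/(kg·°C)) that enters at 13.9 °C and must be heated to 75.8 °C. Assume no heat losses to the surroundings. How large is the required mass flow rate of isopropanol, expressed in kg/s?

ṁ_c = 2.59 kg/s

Heat released by hot stream: Q = 2.25 × 1.97 × (458 − 364) = 416.66 kJ/s
Energy balance on cold side (adiabatic exchanger): Q = ṁ_c·Cp_c·(T_c,out − T_c,in)
ṁ_c = 416.66 / [2.60 × (75.8 − 13.9)] = 2.5889 kg/s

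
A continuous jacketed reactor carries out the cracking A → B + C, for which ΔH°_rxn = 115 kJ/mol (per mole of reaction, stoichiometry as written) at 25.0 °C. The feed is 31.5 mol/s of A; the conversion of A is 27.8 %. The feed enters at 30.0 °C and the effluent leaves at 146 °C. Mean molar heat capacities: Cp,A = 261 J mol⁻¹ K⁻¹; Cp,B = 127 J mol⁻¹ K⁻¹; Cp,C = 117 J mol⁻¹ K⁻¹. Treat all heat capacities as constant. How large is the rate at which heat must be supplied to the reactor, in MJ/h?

Extent of reaction ξ = 0.278 × 31.5 = 8.757 mol/s
Reaction term: ξ·ΔH°_rxn = 8.757 × 115 = 1007.1 kJ/s
Sensible, feed 30.0→25 °C: -41.108 kJ/s
Outlet flows (mol/s): A 22.743, B 8.757, C 8.757
Sensible, products 25→146 °C: 976.79 kJ/s
Q = ΔH = 1942.7 kJ/s = 1942.7 kW
Heat supplied = 6993.8 MJ/h

Q_in = 6990 MJ/h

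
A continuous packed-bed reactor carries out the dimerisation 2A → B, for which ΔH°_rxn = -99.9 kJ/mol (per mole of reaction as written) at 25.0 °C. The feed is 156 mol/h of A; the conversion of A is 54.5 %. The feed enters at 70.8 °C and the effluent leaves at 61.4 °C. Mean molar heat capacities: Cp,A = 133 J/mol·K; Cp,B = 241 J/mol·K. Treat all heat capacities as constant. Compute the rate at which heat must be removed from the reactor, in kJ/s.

Extent of reaction ξ = 0.545 × 156 / 2 = 42.51 mol/h
Reaction term: ξ·ΔH°_rxn = 42.51 × -99.9 = -4246.7 kJ/h
Sensible, feed 70.8→25 °C: -950.26 kJ/h
Outlet flows (mol/h): A 70.98, B 42.51
Sensible, products 25→61.4 °C: 716.54 kJ/h
Q = ΔH = -4480.5 kJ/h = -1.2446 kW
Heat removed = 1.2446 kJ/s

Q_out = 1.24 kJ/s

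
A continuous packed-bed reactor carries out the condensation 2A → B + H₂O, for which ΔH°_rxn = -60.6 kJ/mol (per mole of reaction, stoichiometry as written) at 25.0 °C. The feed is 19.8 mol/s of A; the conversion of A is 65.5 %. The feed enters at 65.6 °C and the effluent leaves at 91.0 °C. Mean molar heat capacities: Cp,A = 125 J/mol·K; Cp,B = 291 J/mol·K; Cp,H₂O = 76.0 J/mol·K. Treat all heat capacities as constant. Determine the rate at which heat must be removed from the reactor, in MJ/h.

Extent of reaction ξ = 0.655 × 19.8 / 2 = 6.4845 mol/s
Reaction term: ξ·ΔH°_rxn = 6.4845 × -60.6 = -392.96 kJ/s
Sensible, feed 65.6→25 °C: -100.48 kJ/s
Outlet flows (mol/s): A 6.831, B 6.4845, H₂O 6.4845
Sensible, products 25→91.0 °C: 213.42 kJ/s
Q = ΔH = -280.02 kJ/s = -280.02 kW
Heat removed = 1008.1 MJ/h

Q_out = 1010 MJ/h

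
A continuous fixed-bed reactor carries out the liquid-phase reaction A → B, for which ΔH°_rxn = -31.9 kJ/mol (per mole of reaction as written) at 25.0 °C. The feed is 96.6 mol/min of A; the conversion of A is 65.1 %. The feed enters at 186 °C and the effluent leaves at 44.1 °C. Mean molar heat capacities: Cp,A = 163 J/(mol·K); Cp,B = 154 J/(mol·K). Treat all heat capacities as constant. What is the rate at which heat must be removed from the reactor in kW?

Q_out = 70.9 kW

Extent of reaction ξ = 0.651 × 96.6 = 62.887 mol/min
Reaction term: ξ·ΔH°_rxn = 62.887 × -31.9 = -2006.1 kJ/min
Sensible, feed 186→25 °C: -2535.1 kJ/min
Outlet flows (mol/min): A 33.713, B 62.887
Sensible, products 25→44.1 °C: 289.93 kJ/min
Q = ΔH = -4251.2 kJ/min = -70.854 kW
Heat removed = 70.854 kW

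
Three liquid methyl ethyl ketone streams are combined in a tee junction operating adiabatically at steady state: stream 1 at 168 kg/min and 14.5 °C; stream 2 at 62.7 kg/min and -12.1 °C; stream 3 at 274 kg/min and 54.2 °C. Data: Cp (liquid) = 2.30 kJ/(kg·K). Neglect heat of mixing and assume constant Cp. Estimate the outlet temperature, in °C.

Energy balance with Q = 0: Σ ṁᵢCp,ᵢ(T_out − Tᵢ) = 0
Σ ṁᵢCp,ᵢTᵢ = 168×2.30×14.5 + 62.7×2.30×-12.1 + 274×2.30×54.2 = 38015
Σ ṁᵢCp,ᵢ = 168×2.30 + 62.7×2.30 + 274×2.30 = 1160.8
T_out = 38015 / 1160.8 = 32.748 °C

T_out = 32.7 °C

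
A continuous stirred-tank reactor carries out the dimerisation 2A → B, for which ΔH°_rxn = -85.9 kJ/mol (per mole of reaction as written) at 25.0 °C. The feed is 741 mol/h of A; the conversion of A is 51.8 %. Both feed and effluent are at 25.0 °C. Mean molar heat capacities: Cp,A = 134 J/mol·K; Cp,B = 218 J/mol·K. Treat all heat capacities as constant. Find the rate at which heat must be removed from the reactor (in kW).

Extent of reaction ξ = 0.518 × 741 / 2 = 191.92 mol/h
Reaction term: ξ·ΔH°_rxn = 191.92 × -85.9 = -16486 kJ/h
Q = ΔH = -16486 kJ/h = -4.5794 kW
Heat removed = 4.5794 kW

Q_out = 4.58 kW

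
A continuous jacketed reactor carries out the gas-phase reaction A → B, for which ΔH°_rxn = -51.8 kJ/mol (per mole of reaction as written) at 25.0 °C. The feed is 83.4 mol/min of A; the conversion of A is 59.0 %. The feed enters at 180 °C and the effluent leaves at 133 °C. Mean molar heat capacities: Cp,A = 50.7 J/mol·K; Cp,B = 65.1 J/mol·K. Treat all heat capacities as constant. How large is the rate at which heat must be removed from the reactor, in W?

Extent of reaction ξ = 0.590 × 83.4 = 49.206 mol/min
Reaction term: ξ·ΔH°_rxn = 49.206 × -51.8 = -2548.9 kJ/min
Sensible, feed 180→25 °C: -655.4 kJ/min
Outlet flows (mol/min): A 34.194, B 49.206
Sensible, products 25→133 °C: 533.19 kJ/min
Q = ΔH = -2671.1 kJ/min = -44.518 kW
Heat removed = 44518 W

Q_out = 44500 W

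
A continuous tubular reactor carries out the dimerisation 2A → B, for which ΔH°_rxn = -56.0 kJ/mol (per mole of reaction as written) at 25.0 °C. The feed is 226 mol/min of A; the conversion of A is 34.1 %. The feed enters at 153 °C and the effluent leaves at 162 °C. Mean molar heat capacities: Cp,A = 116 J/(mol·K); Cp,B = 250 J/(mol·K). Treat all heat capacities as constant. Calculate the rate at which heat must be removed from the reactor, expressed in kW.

Q_out = 30.4 kW

Extent of reaction ξ = 0.341 × 226 / 2 = 38.533 mol/min
Reaction term: ξ·ΔH°_rxn = 38.533 × -56.0 = -2157.8 kJ/min
Sensible, feed 153→25 °C: -3355.6 kJ/min
Outlet flows (mol/min): A 148.93, B 38.533
Sensible, products 25→162 °C: 3686.6 kJ/min
Q = ΔH = -1826.9 kJ/min = -30.448 kW
Heat removed = 30.448 kW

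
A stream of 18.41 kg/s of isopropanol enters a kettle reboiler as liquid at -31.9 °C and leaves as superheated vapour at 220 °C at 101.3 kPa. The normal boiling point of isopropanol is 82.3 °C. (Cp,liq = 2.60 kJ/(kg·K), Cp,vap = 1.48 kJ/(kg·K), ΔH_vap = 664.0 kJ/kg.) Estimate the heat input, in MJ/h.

Q = 77200 MJ/h

liquid -31.9→82.3 °C: 296.92 kJ/kg
vaporisation at 82.3 °C: 664 kJ/kg
vapour 82.3→220 °C: 203.8 kJ/kg
Δh = 296.92 + 664 + 203.8 = 1164.7 kJ/kg
Q = ṁ·Δh = 18.41 kg/s × 1164.7 kJ/kg = 21442 kJ/s
|Q| = 21442 kW = 77193 MJ/h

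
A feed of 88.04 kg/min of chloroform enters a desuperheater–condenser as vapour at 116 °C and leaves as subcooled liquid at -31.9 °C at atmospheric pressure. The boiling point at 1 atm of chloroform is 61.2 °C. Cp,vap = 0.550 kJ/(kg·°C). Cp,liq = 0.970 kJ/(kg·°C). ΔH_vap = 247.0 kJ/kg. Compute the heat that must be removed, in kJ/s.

Q_c = 539 kJ/s

vapour 116→61.2 °C: -30.14 kJ/kg
condensation at 61.2 °C: -247 kJ/kg
liquid 61.2→-31.9 °C: -90.307 kJ/kg
Δh = -30.14 + -247 + -90.307 = -367.45 kJ/kg
Q = ṁ·Δh = 88.04 kg/min × -367.45 kJ/kg = -32350 kJ/min
|Q| = 539.17 kW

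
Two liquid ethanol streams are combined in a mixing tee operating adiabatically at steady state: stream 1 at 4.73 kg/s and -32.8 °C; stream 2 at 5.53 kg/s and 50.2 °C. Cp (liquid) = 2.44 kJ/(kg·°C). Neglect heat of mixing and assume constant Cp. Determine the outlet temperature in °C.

Energy balance with Q = 0: Σ ṁᵢCp,ᵢ(T_out − Tᵢ) = 0
T_out = Σ ṁᵢCp,ᵢTᵢ / Σ ṁᵢCp,ᵢ
      = 298.81 / 25.034 = 11.936 °C

T_out = 11.9 °C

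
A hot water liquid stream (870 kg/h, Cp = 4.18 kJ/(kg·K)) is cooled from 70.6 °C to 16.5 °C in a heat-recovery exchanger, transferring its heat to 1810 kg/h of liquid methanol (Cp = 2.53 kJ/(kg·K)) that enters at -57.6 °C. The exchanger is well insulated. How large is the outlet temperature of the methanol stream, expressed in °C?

Heat released by hot stream: Q = 870 × 4.18 × (70.6 − 16.5) = 196740 kJ/h
Energy balance on cold side (adiabatic exchanger): Q = ṁ_c·Cp_c·(T_c,out − T_c,in)
T_c,out = -57.6 + 196740/(1810 × 2.53) = -14.637 °C

T_c,out = -14.6 °C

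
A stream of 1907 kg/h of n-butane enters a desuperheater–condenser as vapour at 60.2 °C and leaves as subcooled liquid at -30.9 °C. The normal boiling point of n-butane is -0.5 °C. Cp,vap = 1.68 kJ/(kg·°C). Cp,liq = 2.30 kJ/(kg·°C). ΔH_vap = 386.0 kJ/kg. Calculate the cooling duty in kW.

vapour 60.2→-0.5 °C: -101.98 kJ/kg
condensation at -0.5 °C: -386 kJ/kg
liquid -0.5→-30.9 °C: -69.92 kJ/kg
Δh = -101.98 + -386 + -69.92 = -557.9 kJ/kg
Q = ṁ·Δh = 1907 kg/h × -557.9 kJ/kg = -1.0639e+06 kJ/h
|Q| = 295.53 kW

Q_c = 296 kW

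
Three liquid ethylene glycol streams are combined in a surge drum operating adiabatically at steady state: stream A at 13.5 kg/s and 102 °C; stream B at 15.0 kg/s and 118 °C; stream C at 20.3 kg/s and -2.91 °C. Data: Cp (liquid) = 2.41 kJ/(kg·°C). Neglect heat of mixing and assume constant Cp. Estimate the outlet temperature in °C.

Adiabatic, steady state ⇒ Σ ṁᵢCp,ᵢ(T_out − Tᵢ) = 0
T_out = Σ ṁᵢCp,ᵢTᵢ / Σ ṁᵢCp,ᵢ
      = 7441.9 / 117.61 = 63.277 °C

T_out = 63.3 °C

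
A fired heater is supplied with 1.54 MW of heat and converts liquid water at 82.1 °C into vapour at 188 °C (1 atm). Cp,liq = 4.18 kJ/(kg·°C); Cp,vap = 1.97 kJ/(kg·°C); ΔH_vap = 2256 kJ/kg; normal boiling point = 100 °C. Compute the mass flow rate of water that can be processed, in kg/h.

ṁ = 2210 kg/h

Δh = 4.18×(100−82.1) + 2256 + 1.97×(188−100) = 2504.2 kJ/kg
Q = 1.54 MW = 1540 kJ/s = 5.544e+06 kJ/h
ṁ = Q/Δh = 5.544e+06 / 2504.2 = 2213.9 kg/h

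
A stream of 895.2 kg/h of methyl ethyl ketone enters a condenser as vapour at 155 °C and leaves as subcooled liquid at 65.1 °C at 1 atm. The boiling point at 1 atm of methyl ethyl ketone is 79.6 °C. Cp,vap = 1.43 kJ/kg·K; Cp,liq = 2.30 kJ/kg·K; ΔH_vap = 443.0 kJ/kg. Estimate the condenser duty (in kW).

vapour 155→79.6 °C: -107.82 kJ/kg
condensation at 79.6 °C: -443 kJ/kg
liquid 79.6→65.1 °C: -33.35 kJ/kg
Δh = -107.82 + -443 + -33.35 = -584.17 kJ/kg
Q = ṁ·Δh = 895.2 kg/h × -584.17 kJ/kg = -522950 kJ/h
|Q| = 145.26 kW

Q_c = 145 kW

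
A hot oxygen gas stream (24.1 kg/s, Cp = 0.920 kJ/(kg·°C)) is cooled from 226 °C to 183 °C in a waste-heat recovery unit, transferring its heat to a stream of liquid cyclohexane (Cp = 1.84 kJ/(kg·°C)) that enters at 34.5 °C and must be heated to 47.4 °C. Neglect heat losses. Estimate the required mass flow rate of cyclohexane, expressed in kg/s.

ṁ_c = 40.2 kg/s

Heat released by hot stream: Q = 24.1 × 0.920 × (226 − 183) = 953.4 kJ/s
Energy balance on cold side (adiabatic exchanger): Q = ṁ_c·Cp_c·(T_c,out − T_c,in)
ṁ_c = 953.4 / [1.84 × (47.4 − 34.5)] = 40.167 kg/s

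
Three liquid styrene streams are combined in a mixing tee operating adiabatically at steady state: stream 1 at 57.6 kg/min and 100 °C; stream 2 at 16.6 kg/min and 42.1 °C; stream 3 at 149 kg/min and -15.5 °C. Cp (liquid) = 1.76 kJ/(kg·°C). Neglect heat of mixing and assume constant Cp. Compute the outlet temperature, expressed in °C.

T_out = 18.6 °C

Adiabatic, steady state ⇒ Σ ṁᵢCp,ᵢ(T_out − Tᵢ) = 0
Σ ṁᵢCp,ᵢTᵢ = 57.6×1.76×100 + 16.6×1.76×42.1 + 149×1.76×-15.5 = 7302.9
Σ ṁᵢCp,ᵢ = 57.6×1.76 + 16.6×1.76 + 149×1.76 = 392.83
T_out = 7302.9 / 392.83 = 18.59 °C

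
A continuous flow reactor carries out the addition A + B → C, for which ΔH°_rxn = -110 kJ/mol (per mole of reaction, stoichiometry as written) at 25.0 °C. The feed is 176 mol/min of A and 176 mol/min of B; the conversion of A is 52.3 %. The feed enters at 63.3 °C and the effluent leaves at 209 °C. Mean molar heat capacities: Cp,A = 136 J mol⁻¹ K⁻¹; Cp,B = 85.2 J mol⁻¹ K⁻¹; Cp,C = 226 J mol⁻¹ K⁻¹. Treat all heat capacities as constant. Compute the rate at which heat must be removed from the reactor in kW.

Q_out = 72.9 kW

Extent of reaction ξ = 0.523 × 176 = 92.048 mol/min
Reaction term: ξ·ΔH°_rxn = 92.048 × -110 = -10125 kJ/min
Sensible, feed 63.3→25 °C: -1491.1 kJ/min
Outlet flows (mol/min): A 83.952, B 83.952, C 92.048
Sensible, products 25→209 °C: 7244.6 kJ/min
Q = ΔH = -4371.7 kJ/min = -72.862 kW
Heat removed = 72.862 kW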